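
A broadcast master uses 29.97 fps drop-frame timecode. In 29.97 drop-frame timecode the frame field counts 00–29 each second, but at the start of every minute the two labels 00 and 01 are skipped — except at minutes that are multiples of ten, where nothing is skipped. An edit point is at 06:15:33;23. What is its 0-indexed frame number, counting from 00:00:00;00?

As if non-drop at 30 labels/s: (6 × 3600 + 15 × 60 + 33) × 30 + 23 = 676013.
Minute boundaries passed: 375; those not divisible by 10: 375 − 37 = 338; dropped labels = 2 × 338 = 676.
Actual frame index = 676013 − 676 = 675337.

675337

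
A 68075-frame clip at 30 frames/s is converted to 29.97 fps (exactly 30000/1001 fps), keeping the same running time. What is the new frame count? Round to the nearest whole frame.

68007 frames

Frames at target rate = 68075 × (30000/1001) / (30) = 9725000/143 ≈ 68006.993.
Nearest whole frame: 68007.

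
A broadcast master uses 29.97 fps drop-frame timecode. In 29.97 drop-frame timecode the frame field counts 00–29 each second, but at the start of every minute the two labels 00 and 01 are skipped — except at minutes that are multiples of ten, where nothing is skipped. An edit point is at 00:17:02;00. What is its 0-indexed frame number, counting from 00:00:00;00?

30628

As if non-drop at 30 labels/s: (0 × 3600 + 17 × 60 + 2) × 30 + 0 = 30660.
Minute boundaries passed: 17; those not divisible by 10: 17 − 1 = 16; dropped labels = 2 × 16 = 32.
Actual frame index = 30660 − 32 = 30628.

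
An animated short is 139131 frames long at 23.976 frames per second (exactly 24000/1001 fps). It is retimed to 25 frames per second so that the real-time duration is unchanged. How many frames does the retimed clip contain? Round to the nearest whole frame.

Frames at target rate = 139131 × (25) / (24000/1001) = 46423377/320 ≈ 145073.053.
Nearest whole frame: 145073.

145073 frames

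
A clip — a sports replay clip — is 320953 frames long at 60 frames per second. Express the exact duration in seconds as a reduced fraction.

Running time = 320953 ÷ (60) = 320953 × 1/60 = 320953/60 s.

320953/60 seconds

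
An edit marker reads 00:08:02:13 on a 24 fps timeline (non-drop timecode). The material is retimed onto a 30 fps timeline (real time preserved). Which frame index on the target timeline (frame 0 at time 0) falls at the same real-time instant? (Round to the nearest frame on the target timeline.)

Source frame index: (0×3600 + 8×60 + 2) × 24 + 13 = 11581.
Real time: 11581 / (24) = 11581/24 s.
Target frame: (11581/24) × (30) = 57905/4 ≈ 14476.250 → 14476.

frame 14476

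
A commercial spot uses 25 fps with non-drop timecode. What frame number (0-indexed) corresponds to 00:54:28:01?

Total seconds to the label: (0 × 3600 + 54 × 60 + 28) = 3268.
Frame index = 3268 × 25 + 1 = 81701.

frame 81701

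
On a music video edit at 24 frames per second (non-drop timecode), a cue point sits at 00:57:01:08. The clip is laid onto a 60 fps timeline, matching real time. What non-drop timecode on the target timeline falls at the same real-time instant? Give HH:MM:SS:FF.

Source frame index: (0×3600 + 57×60 + 1) × 24 + 8 = 82112.
Real time: 82112 / (24) = 10264/3 s.
Target frame: (10264/3) × (60) = 205280.
At 60 labels/s: frame 205280 → 00:57:01:20.

00:57:01:20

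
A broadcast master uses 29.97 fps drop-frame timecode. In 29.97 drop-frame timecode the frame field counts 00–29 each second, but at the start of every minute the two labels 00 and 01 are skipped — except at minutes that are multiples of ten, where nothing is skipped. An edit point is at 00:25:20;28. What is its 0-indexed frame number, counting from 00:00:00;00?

Complete 10-minute blocks: 2, each 17982 frames → 35964.
Remaining 5 whole minutes in the current block: 1800 + 4 × 1798 = 8992 frames.
Within the current minute: 20 × 30 + 28 − 2 = 626 (labels ;00/;01 skipped at this minute). Total = 35964 + 8992 + 626 = 45582.

45582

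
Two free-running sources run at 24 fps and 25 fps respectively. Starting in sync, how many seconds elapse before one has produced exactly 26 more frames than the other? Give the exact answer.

26 seconds

The gap grows by |25 − 24| = 1 frame per second.
Time for a 26-frame gap: 26 ÷ (1) = 26 s.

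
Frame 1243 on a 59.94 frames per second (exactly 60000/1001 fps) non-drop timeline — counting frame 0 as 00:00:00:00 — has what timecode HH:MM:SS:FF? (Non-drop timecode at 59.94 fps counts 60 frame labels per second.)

00:00:20:43

1243 ÷ 60 = 20 full seconds, remainder 43 frames.
20 s = 0 h 0 min 20 s.
Timecode: 00:00:20:43.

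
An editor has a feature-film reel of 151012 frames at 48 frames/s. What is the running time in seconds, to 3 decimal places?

Running time = 151012 × 1/48 = 37753/12 s ≈ 3146.083 s.

3146.083 seconds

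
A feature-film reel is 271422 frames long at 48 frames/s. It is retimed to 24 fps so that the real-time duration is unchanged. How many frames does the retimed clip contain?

Target frames = source frames × (target rate / source rate) = 271422 × (24)/(48) = 271422 × 1/2 = 135711.

135711 frames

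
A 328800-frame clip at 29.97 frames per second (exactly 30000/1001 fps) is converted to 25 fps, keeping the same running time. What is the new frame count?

274274 frames

Target frames = source frames × (target rate / source rate) = 328800 × (25)/(30000/1001) = 328800 × 1001/1200 = 274274.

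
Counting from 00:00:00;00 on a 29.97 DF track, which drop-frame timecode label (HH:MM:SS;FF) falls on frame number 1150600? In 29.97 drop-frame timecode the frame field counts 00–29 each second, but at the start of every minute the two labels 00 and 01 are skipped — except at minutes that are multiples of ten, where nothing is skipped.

Ten DF minutes hold 17982 frames, so frame 1150600 lies in block 63 (frames 1132866–1150847) with 17734 frames into that block.
The block's first minute is 1800 frames and the rest 1798 each; 17734 frames reaches minute 9, so 63 × 18 + 9 × 2 = 1152 labels have been skipped so far.
Adding those back, label number 1150600 + 1152 = 1151752 at 30 labels/s is 38391 s + 22 f = 10 h 39 min 51 s frame 22, i.e. 10:39:51;22.

10:39:51;22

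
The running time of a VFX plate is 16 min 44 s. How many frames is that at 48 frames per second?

16 min 44 s = 1004 s.
Frames = 1004 × 48 = 48192.

48192 frames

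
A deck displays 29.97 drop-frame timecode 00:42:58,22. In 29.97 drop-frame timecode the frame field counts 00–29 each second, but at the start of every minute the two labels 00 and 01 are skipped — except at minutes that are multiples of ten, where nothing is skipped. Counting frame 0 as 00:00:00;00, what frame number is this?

Complete 10-minute blocks: 4, each 17982 frames → 71928.
Remaining 2 whole minutes in the current block: 1800 + 1 × 1798 = 3598 frames.
Within the current minute: 58 × 30 + 22 − 2 = 1760 (labels ;00/;01 skipped at this minute). Total = 71928 + 3598 + 1760 = 77286.

77286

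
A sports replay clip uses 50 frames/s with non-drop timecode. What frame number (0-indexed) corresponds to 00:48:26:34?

145334

Total seconds to the label: (0 × 3600 + 48 × 60 + 26) = 2906.
Frame index = 2906 × 50 + 34 = 145334.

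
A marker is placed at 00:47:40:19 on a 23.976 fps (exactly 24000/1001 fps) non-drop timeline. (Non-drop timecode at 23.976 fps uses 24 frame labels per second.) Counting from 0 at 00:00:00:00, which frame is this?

frame 68659

Total seconds to the label: (0 × 3600 + 47 × 60 + 40) = 2860.
Frame index = 2860 × 24 + 19 = 68659.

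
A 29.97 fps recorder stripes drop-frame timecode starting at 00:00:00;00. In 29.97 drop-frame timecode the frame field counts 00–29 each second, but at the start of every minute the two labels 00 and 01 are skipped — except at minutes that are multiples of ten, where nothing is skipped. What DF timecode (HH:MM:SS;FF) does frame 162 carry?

Each 10-minute DF block holds 10 × 60 × 30 − 9 × 2 = 17982 frames. 162 ÷ 17982 → 0 full blocks, remainder 162.
Within the partial block the first minute is 1800 frames and each further minute 1798, so 0 further minute boundaries passed. Total skipped labels = 18 × 0 + 2 × 0 = 0.
Non-drop label index = 162 + 0 = 162; at 30 labels/s that is 00:00:05:12, i.e. DF 00:00:05;12.

00:00:05;12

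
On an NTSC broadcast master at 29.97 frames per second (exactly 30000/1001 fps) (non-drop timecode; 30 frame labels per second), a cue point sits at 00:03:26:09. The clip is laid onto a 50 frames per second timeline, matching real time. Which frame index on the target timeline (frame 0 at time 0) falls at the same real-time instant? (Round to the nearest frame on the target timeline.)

Source frame index: (0×3600 + 3×60 + 26) × 30 + 9 = 6189.
Real time: 6189 / (30000/1001) = 2065063/10000 s.
Target frame: (2065063/10000) × (50) = 2065063/200 ≈ 10325.315 → 10325.

frame 10325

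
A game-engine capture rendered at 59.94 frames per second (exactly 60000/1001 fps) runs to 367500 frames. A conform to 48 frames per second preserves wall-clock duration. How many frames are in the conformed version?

Target frames = source frames × (target rate / source rate) = 367500 × (48)/(60000/1001) = 367500 × 1001/1250 = 294294.

294294 frames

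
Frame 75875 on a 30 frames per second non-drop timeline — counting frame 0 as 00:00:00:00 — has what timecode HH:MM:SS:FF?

75875 ÷ 30 = 2529 full seconds, remainder 5 frames.
2529 s = 0 h 42 min 9 s.
Timecode: 00:42:09:05.

00:42:09:05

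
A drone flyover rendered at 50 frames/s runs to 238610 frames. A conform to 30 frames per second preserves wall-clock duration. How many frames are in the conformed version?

143166 frames

Target frames = source frames × (target rate / source rate) = 238610 × (30)/(50) = 238610 × 3/5 = 143166.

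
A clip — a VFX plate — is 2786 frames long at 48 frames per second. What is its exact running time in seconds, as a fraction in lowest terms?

1393/24 seconds

Running time = 2786 ÷ (48) = 2786 × 1/48 = 1393/24 s.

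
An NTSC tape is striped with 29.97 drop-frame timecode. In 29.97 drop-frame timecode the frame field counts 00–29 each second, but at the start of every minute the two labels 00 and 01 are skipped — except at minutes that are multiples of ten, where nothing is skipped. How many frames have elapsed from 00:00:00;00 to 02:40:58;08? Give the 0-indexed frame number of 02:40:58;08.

Complete 10-minute blocks: 16, each 17982 frames → 287712.
Remaining 0 whole minutes in the current block: 0 frames.
Within the current minute: 58 × 30 + 8 = 1748. Total = 287712 + 0 + 1748 = 289460.

289460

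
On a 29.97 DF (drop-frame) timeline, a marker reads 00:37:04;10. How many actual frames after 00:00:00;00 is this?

Complete 10-minute blocks: 3, each 17982 frames → 53946.
Remaining 7 whole minutes in the current block: 1800 + 6 × 1798 = 12588 frames.
Within the current minute: 4 × 30 + 10 − 2 = 128 (labels ;00/;01 skipped at this minute). Total = 53946 + 12588 + 128 = 66662.

66662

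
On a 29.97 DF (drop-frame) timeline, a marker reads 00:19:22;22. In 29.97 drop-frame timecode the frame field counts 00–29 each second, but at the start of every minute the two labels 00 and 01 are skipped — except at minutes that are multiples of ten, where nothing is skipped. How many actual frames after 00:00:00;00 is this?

Complete 10-minute blocks: 1, each 17982 frames → 17982.
Remaining 9 whole minutes in the current block: 1800 + 8 × 1798 = 16184 frames.
Within the current minute: 22 × 30 + 22 − 2 = 680 (labels ;00/;01 skipped at this minute). Total = 17982 + 16184 + 680 = 34846.

34846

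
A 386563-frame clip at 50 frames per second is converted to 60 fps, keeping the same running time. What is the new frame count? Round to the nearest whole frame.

Frames at target rate = 386563 × (60) / (50) = 2319378/5 ≈ 463875.600.
Nearest whole frame: 463876.

463876 frames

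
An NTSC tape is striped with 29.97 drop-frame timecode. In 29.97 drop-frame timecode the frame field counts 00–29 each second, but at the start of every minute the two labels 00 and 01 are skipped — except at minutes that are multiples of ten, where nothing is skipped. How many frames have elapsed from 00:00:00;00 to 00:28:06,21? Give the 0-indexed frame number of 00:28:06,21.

50549

As if non-drop at 30 labels/s: (0 × 3600 + 28 × 60 + 6) × 30 + 21 = 50601.
Minute boundaries passed: 28; those not divisible by 10: 28 − 2 = 26; dropped labels = 2 × 26 = 52.
Actual frame index = 50601 − 52 = 50549.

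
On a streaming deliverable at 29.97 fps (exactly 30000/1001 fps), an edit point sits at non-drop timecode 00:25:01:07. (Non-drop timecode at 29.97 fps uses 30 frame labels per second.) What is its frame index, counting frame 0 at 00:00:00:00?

Total seconds to the label: (0 × 3600 + 25 × 60 + 1) = 1501.
Frame index = 1501 × 30 + 7 = 45037.

45037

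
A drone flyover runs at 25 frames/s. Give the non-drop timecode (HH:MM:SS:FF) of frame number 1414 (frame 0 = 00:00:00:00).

1414 ÷ 25 = 56 full seconds, remainder 14 frames.
56 s = 0 h 0 min 56 s.
Timecode: 00:00:56:14.

00:00:56:14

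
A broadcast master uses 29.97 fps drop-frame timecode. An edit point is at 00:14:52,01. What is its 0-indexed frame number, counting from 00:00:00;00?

26735

Complete 10-minute blocks: 1, each 17982 frames → 17982.
Remaining 4 whole minutes in the current block: 1800 + 3 × 1798 = 7194 frames.
Within the current minute: 52 × 30 + 1 − 2 = 1559 (labels ;00/;01 skipped at this minute). Total = 17982 + 7194 + 1559 = 26735.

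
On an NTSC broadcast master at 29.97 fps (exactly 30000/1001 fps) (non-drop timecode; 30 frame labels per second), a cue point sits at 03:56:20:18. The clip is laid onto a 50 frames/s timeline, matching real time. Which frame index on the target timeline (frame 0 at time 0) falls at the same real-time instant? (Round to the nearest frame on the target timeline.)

frame 709739

Source frame index: (3×3600 + 56×60 + 20) × 30 + 18 = 425418.
Real time: 425418 / (30000/1001) = 70973903/5000 s.
Target frame: (70973903/5000) × (50) = 70973903/100 ≈ 709739.030 → 709739.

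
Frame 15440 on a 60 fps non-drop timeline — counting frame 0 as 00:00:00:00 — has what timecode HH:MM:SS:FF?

00:04:17:20

15440 ÷ 60 = 257 full seconds, remainder 20 frames.
257 s = 0 h 4 min 17 s.
Timecode: 00:04:17:20.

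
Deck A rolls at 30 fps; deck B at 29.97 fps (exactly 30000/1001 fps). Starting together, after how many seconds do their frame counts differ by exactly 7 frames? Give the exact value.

7007/30 seconds

The gap grows by |30000/1001 − 30| = 30/1001 frames per second.
Time for a 7-frame gap: 7 ÷ (30/1001) = 7007/30 s.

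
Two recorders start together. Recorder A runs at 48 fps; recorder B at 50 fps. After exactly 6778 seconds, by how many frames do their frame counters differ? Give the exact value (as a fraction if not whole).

13556 frames

A emits 48 × 6778 = 325344 frames; B emits 50 × 6778 = 338900.
Difference = 13556 frames; B is ahead of A.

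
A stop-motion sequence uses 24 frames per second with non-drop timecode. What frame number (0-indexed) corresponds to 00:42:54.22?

Total seconds to the label: (0 × 3600 + 42 × 60 + 54) = 2574.
Frame index = 2574 × 24 + 22 = 61798.

frame 61798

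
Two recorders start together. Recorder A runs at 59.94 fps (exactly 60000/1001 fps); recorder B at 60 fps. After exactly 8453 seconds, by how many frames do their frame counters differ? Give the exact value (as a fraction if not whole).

507180/1001 frames

A emits 60000/1001 × 8453 = 507180000/1001 frames; B emits 60 × 8453 = 507180.
Difference = 507180/1001 frames (≈ 506.6733); B is ahead of A.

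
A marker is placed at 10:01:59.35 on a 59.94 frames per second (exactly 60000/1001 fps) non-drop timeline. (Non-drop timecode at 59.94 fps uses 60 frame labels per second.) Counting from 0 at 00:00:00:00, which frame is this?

frame 2167175

Total seconds to the label: (10 × 3600 + 1 × 60 + 59) = 36119.
Frame index = 36119 × 60 + 35 = 2167175.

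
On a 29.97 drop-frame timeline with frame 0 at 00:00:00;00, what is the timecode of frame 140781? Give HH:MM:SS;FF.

Ten DF minutes hold 17982 frames, so frame 140781 lies in block 7 (frames 125874–143855) with 14907 frames into that block.
The block's first minute is 1800 frames and the rest 1798 each; 14907 frames reaches minute 8, so 7 × 18 + 8 × 2 = 142 labels have been skipped so far.
Adding those back, label number 140781 + 142 = 140923 at 30 labels/s is 4697 s + 13 f = 1 h 18 min 17 s frame 13, i.e. 01:18:17;13.

01:18:17;13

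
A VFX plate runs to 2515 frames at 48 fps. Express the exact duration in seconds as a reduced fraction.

Running time = 2515 ÷ (48) = 2515 × 1/48 = 2515/48 s.

2515/48 seconds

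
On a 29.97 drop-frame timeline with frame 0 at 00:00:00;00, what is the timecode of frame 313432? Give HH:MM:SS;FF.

02:54:18;06

Ten DF minutes hold 17982 frames, so frame 313432 lies in block 17 (frames 305694–323675) with 7738 frames into that block.
The block's first minute is 1800 frames and the rest 1798 each; 7738 frames reaches minute 4, so 17 × 18 + 4 × 2 = 314 labels have been skipped so far.
Adding those back, label number 313432 + 314 = 313746 at 30 labels/s is 10458 s + 6 f = 2 h 54 min 18 s frame 6, i.e. 02:54:18;06.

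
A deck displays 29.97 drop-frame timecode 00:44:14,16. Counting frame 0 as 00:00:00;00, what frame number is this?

79556

Complete 10-minute blocks: 4, each 17982 frames → 71928.
Remaining 4 whole minutes in the current block: 1800 + 3 × 1798 = 7194 frames.
Within the current minute: 14 × 30 + 16 − 2 = 434 (labels ;00/;01 skipped at this minute). Total = 71928 + 7194 + 434 = 79556.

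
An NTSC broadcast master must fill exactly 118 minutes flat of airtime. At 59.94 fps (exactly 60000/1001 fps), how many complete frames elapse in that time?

424375 frames

118 min = 7080 s.
Frames = 7080 × 60000/1001 = 424800000/1001 ≈ 424375.6244.
Complete frames: 424375.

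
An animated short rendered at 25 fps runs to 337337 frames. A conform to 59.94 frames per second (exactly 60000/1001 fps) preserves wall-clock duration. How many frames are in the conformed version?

Target frames = source frames × (target rate / source rate) = 337337 × (60000/1001)/(25) = 337337 × 2400/1001 = 808800.

808800 frames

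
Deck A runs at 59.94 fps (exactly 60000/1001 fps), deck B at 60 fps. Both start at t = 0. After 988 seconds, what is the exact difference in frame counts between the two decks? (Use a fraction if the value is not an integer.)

4560/77 frames

A emits 60000/1001 × 988 = 4560000/77 frames; B emits 60 × 988 = 59280.
Difference = 4560/77 frames (≈ 59.2208); B is ahead of A.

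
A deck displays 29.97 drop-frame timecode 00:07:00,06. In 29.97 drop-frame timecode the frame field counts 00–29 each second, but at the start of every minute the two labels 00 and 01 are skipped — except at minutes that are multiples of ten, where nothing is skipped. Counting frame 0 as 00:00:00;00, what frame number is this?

12592

As if non-drop at 30 labels/s: (0 × 3600 + 7 × 60 + 0) × 30 + 6 = 12606.
Minute boundaries passed: 7; those not divisible by 10: 7 − 0 = 7; dropped labels = 2 × 7 = 14.
Actual frame index = 12606 − 14 = 12592.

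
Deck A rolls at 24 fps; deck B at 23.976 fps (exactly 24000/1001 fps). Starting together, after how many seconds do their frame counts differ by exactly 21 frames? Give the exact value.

875.875 seconds

The gap grows by |24000/1001 − 24| = 24/1001 frames per second.
Time for a 21-frame gap: 21 ÷ (24/1001) = 875.875 s.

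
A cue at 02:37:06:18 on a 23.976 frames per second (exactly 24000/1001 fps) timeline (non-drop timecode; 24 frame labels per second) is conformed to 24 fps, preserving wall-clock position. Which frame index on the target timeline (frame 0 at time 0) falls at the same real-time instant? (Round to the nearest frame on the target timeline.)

frame 226468

Source frame index: (2×3600 + 37×60 + 6) × 24 + 18 = 226242.
Real time: 226242 / (24000/1001) = 37744707/4000 s.
Target frame: (37744707/4000) × (24) = 113234121/500 ≈ 226468.242 → 226468.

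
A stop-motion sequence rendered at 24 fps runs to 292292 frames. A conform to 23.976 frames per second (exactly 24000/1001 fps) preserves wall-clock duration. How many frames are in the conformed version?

Target frames = source frames × (target rate / source rate) = 292292 × (24000/1001)/(24) = 292292 × 1000/1001 = 292000.

292000 frames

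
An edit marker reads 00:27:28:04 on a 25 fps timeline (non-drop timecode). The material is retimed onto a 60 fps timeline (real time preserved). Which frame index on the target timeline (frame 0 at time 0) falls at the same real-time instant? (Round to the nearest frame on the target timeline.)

Source frame index: (0×3600 + 27×60 + 28) × 25 + 4 = 41204.
Real time: 41204 / (25) = 41204/25 s.
Target frame: (41204/25) × (60) = 494448/5 ≈ 98889.600 → 98890.

frame 98890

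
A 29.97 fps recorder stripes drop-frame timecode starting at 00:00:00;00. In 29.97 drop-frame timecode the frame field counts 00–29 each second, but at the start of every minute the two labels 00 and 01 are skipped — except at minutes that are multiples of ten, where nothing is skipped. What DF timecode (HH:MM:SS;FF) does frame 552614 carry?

05:07:18;28

Ten DF minutes hold 17982 frames, so frame 552614 lies in block 30 (frames 539460–557441) with 13154 frames into that block.
The block's first minute is 1800 frames and the rest 1798 each; 13154 frames reaches minute 7, so 30 × 18 + 7 × 2 = 554 labels have been skipped so far.
Adding those back, label number 552614 + 554 = 553168 at 30 labels/s is 18438 s + 28 f = 5 h 7 min 18 s frame 28, i.e. 05:07:18;28.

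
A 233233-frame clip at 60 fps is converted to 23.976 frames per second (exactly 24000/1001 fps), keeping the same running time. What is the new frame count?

Target frames = source frames × (target rate / source rate) = 233233 × (24000/1001)/(60) = 233233 × 400/1001 = 93200.

93200 frames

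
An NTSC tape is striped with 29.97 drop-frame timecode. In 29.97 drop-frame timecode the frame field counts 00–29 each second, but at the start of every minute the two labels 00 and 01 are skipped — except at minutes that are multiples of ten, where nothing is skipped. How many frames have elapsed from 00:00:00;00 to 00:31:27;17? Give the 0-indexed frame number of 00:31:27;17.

56571

As if non-drop at 30 labels/s: (0 × 3600 + 31 × 60 + 27) × 30 + 17 = 56627.
Minute boundaries passed: 31; those not divisible by 10: 31 − 3 = 28; dropped labels = 2 × 28 = 56.
Actual frame index = 56627 − 56 = 56571.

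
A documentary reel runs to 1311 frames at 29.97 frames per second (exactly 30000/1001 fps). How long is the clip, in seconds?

Running time = 1311 / (30000/1001) = 43.7437 s.

43.7437 seconds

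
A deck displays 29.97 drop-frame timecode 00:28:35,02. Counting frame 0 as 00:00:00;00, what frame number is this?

51400

As if non-drop at 30 labels/s: (0 × 3600 + 28 × 60 + 35) × 30 + 2 = 51452.
Minute boundaries passed: 28; those not divisible by 10: 28 − 2 = 26; dropped labels = 2 × 26 = 52.
Actual frame index = 51452 − 52 = 51400.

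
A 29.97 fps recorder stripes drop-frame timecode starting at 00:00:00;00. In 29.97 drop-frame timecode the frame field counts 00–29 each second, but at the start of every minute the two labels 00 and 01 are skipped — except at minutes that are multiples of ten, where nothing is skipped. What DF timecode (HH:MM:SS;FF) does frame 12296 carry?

Ten DF minutes hold 17982 frames, so frame 12296 lies in block 0 (frames 0–17981) with 12296 frames into that block.
The block's first minute is 1800 frames and the rest 1798 each; 12296 frames reaches minute 6, so 0 × 18 + 6 × 2 = 12 labels have been skipped so far.
Adding those back, label number 12296 + 12 = 12308 at 30 labels/s is 410 s + 8 f = 0 h 6 min 50 s frame 8, i.e. 00:06:50;08.

00:06:50;08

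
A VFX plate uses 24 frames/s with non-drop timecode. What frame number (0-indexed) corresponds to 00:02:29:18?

Total seconds to the label: (0 × 3600 + 2 × 60 + 29) = 149.
Frame index = 149 × 24 + 18 = 3594.

frame 3594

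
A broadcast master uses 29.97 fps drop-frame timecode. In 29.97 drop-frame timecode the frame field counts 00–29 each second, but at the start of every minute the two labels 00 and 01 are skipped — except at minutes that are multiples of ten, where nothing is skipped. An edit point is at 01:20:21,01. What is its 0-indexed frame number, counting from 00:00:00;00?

144487

As if non-drop at 30 labels/s: (1 × 3600 + 20 × 60 + 21) × 30 + 1 = 144631.
Minute boundaries passed: 80; those not divisible by 10: 80 − 8 = 72; dropped labels = 2 × 72 = 144.
Actual frame index = 144631 − 144 = 144487.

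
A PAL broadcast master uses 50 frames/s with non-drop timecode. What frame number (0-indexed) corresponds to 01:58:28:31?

Total seconds to the label: (1 × 3600 + 58 × 60 + 28) = 7108.
Frame index = 7108 × 50 + 31 = 355431.

355431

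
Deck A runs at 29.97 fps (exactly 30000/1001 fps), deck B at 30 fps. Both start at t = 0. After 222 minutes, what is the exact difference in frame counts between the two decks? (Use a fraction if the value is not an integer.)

399600/1001 frames

222 min = 13320 s.
A emits 30000/1001 × 13320 = 399600000/1001 frames; B emits 30 × 13320 = 399600.
Difference = 399600/1001 frames (≈ 399.2008); B is ahead of A.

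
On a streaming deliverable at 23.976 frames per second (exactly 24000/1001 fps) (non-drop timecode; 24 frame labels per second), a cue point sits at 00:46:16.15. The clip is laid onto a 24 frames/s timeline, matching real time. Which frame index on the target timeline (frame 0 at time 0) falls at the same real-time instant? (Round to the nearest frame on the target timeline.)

Source frame index: (0×3600 + 46×60 + 16) × 24 + 15 = 66639.
Real time: 66639 / (24000/1001) = 22235213/8000 s.
Target frame: (22235213/8000) × (24) = 66705639/1000 ≈ 66705.639 → 66706.

frame 66706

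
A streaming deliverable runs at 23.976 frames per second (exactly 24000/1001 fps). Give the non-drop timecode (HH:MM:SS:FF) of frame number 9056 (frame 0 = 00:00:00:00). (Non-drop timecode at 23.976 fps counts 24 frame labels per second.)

9056 ÷ 24 = 377 full seconds, remainder 8 frames.
377 s = 0 h 6 min 17 s.
Timecode: 00:06:17:08.

00:06:17:08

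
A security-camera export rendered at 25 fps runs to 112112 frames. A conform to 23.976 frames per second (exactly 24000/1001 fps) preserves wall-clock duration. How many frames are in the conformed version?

Target frames = source frames × (target rate / source rate) = 112112 × (24000/1001)/(25) = 112112 × 960/1001 = 107520.

107520 frames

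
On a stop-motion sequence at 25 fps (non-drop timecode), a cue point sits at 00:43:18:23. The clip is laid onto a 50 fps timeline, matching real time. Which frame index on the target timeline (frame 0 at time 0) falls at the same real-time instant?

Source frame index: (0×3600 + 43×60 + 18) × 25 + 23 = 64973.
Real time: 64973 / (25) = 64973/25 s.
Target frame: (64973/25) × (50) = 129946.

frame 129946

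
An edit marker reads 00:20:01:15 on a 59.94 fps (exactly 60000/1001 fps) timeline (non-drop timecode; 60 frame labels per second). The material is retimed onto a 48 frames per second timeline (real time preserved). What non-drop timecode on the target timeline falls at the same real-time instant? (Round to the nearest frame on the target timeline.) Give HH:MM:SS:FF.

Source frame index: (0×3600 + 20×60 + 1) × 60 + 15 = 72075.
Real time: 72075 / (60000/1001) = 961961/800 s.
Target frame: (961961/800) × (48) = 2885883/50 ≈ 57717.660 → 57718.
At 48 labels/s: frame 57718 → 00:20:02:22.

00:20:02:22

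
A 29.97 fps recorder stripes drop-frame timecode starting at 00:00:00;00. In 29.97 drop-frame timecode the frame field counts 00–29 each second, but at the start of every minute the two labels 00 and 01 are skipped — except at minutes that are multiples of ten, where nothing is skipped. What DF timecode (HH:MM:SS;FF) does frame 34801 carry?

Ten DF minutes hold 17982 frames, so frame 34801 lies in block 1 (frames 17982–35963) with 16819 frames into that block.
The block's first minute is 1800 frames and the rest 1798 each; 16819 frames reaches minute 9, so 1 × 18 + 9 × 2 = 36 labels have been skipped so far.
Adding those back, label number 34801 + 36 = 34837 at 30 labels/s is 1161 s + 7 f = 0 h 19 min 21 s frame 7, i.e. 00:19:21;07.

00:19:21;07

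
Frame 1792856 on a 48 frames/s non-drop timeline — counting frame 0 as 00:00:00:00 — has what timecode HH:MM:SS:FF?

10:22:31:08

1792856 ÷ 48 = 37351 full seconds, remainder 8 frames.
37351 s = 10 h 22 min 31 s.
Timecode: 10:22:31:08.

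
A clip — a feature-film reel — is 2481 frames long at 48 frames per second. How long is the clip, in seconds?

51.6875 seconds

Running time = 2481 / (48) = 51.6875 s.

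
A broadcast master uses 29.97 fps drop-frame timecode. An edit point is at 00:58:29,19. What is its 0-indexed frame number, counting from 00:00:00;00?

105183

As if non-drop at 30 labels/s: (0 × 3600 + 58 × 60 + 29) × 30 + 19 = 105289.
Minute boundaries passed: 58; those not divisible by 10: 58 − 5 = 53; dropped labels = 2 × 53 = 106.
Actual frame index = 105289 − 106 = 105183.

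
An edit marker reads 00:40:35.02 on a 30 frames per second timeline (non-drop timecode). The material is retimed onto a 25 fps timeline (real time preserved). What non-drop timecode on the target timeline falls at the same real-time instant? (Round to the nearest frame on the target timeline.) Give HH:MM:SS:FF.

Source frame index: (0×3600 + 40×60 + 35) × 30 + 2 = 73052.
Real time: 73052 / (30) = 36526/15 s.
Target frame: (36526/15) × (25) = 182630/3 ≈ 60876.667 → 60877.
At 25 labels/s: frame 60877 → 00:40:35:02.

00:40:35:02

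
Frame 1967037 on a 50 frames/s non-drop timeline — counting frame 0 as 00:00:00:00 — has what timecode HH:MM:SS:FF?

10:55:40:37

1967037 ÷ 50 = 39340 full seconds, remainder 37 frames.
39340 s = 10 h 55 min 40 s.
Timecode: 10:55:40:37.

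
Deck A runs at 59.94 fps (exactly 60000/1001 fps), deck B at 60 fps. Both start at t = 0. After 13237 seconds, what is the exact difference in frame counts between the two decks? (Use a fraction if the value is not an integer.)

A emits 60000/1001 × 13237 = 113460000/143 frames; B emits 60 × 13237 = 794220.
Difference = 113460/143 frames (≈ 793.4266); B is ahead of A.

113460/143 frames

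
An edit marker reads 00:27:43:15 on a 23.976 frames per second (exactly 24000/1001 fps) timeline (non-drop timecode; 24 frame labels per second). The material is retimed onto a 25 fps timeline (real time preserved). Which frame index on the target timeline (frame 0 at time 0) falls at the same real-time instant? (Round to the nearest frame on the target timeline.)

frame 41632

Source frame index: (0×3600 + 27×60 + 43) × 24 + 15 = 39927.
Real time: 39927 / (24000/1001) = 13322309/8000 s.
Target frame: (13322309/8000) × (25) = 13322309/320 ≈ 41632.216 → 41632.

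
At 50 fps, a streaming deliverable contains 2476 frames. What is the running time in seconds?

49.52 seconds

Running time = 2476 / (50) = 49.52 s.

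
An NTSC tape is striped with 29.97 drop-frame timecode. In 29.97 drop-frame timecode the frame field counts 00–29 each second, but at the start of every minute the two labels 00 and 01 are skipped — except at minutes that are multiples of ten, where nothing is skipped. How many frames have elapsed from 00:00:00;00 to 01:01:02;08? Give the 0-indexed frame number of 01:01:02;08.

109758

As if non-drop at 30 labels/s: (1 × 3600 + 1 × 60 + 2) × 30 + 8 = 109868.
Minute boundaries passed: 61; those not divisible by 10: 61 − 6 = 55; dropped labels = 2 × 55 = 110.
Actual frame index = 109868 − 110 = 109758.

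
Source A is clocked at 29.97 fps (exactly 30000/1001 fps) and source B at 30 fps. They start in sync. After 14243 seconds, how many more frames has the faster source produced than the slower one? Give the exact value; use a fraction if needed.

A emits 30000/1001 × 14243 = 427290000/1001 frames; B emits 30 × 14243 = 427290.
Difference = 427290/1001 frames (≈ 426.8631); B is ahead of A.

427290/1001 frames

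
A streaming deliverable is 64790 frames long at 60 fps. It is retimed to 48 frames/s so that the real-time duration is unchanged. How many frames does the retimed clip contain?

51832 frames

Target frames = source frames × (target rate / source rate) = 64790 × (48)/(60) = 64790 × 4/5 = 51832.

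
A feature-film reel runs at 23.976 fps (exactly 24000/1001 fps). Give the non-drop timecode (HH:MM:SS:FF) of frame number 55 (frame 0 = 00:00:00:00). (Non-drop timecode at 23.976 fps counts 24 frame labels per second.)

55 ÷ 24 = 2 full seconds, remainder 7 frames.
2 s = 0 h 0 min 2 s.
Timecode: 00:00:02:07.

00:00:02:07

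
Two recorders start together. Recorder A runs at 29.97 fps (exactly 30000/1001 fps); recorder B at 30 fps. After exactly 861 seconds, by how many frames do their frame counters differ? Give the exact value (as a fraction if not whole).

A emits 30000/1001 × 861 = 3690000/143 frames; B emits 30 × 861 = 25830.
Difference = 3690/143 frames (≈ 25.8042); B is ahead of A.

3690/143 frames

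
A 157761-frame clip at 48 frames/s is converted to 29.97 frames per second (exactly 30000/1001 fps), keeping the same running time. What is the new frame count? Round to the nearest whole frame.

98502 frames

Frames at target rate = 157761 × (30000/1001) / (48) = 98600625/1001 ≈ 98502.123.
Nearest whole frame: 98502.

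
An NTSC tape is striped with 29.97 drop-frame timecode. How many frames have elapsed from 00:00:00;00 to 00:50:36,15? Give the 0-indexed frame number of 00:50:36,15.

91005

Complete 10-minute blocks: 5, each 17982 frames → 89910.
Remaining 0 whole minutes in the current block: 0 frames.
Within the current minute: 36 × 30 + 15 = 1095. Total = 89910 + 0 + 1095 = 91005.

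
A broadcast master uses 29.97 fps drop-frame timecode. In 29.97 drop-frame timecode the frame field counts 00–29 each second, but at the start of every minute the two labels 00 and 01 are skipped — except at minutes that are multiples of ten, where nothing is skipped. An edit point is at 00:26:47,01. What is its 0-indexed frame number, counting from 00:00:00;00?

Complete 10-minute blocks: 2, each 17982 frames → 35964.
Remaining 6 whole minutes in the current block: 1800 + 5 × 1798 = 10790 frames.
Within the current minute: 47 × 30 + 1 − 2 = 1409 (labels ;00/;01 skipped at this minute). Total = 35964 + 10790 + 1409 = 48163.

48163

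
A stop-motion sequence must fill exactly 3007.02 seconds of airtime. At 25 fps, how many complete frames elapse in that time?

75175 frames

Frames = 3007.02 × 25 = 150351/2 ≈ 75175.5000.
Complete frames: 75175.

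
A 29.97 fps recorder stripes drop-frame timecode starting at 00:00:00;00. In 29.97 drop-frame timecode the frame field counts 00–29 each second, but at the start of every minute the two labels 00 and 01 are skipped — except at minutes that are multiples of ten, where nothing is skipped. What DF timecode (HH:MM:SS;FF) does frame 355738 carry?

03:17:49;24

Each 10-minute DF block holds 10 × 60 × 30 − 9 × 2 = 17982 frames. 355738 ÷ 17982 → 19 full blocks, remainder 14080.
Within the partial block the first minute is 1800 frames and each further minute 1798, so 7 further minute boundaries passed. Total skipped labels = 18 × 19 + 2 × 7 = 356.
Non-drop label index = 355738 + 356 = 356094; at 30 labels/s that is 03:17:49:24, i.e. DF 03:17:49;24.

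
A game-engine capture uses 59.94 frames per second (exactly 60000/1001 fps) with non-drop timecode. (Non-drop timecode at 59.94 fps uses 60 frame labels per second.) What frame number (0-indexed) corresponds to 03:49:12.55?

825175

Total seconds to the label: (3 × 3600 + 49 × 60 + 12) = 13752.
Frame index = 13752 × 60 + 55 = 825175.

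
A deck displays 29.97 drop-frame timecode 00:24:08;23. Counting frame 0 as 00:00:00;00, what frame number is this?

Complete 10-minute blocks: 2, each 17982 frames → 35964.
Remaining 4 whole minutes in the current block: 1800 + 3 × 1798 = 7194 frames.
Within the current minute: 8 × 30 + 23 − 2 = 261 (labels ;00/;01 skipped at this minute). Total = 35964 + 7194 + 261 = 43419.

43419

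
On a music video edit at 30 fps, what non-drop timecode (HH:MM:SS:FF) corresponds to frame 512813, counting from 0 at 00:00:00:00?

04:44:53:23

512813 ÷ 30 = 17093 full seconds, remainder 23 frames.
17093 s = 4 h 44 min 53 s.
Timecode: 04:44:53:23.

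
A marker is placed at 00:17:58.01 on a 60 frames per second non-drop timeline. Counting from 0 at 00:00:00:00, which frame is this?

Total seconds to the label: (0 × 3600 + 17 × 60 + 58) = 1078.
Frame index = 1078 × 60 + 1 = 64681.

frame 64681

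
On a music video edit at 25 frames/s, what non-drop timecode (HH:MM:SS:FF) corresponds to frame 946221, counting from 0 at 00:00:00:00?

946221 ÷ 25 = 37848 full seconds, remainder 21 frames.
37848 s = 10 h 30 min 48 s.
Timecode: 10:30:48:21.

10:30:48:21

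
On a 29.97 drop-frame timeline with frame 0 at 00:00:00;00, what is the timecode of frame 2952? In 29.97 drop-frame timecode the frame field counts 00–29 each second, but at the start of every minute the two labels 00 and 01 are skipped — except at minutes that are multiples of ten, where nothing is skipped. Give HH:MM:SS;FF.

00:01:38;14

Ten DF minutes hold 17982 frames, so frame 2952 lies in block 0 (frames 0–17981) with 2952 frames into that block.
The block's first minute is 1800 frames and the rest 1798 each; 2952 frames reaches minute 1, so 0 × 18 + 1 × 2 = 2 labels have been skipped so far.
Adding those back, label number 2952 + 2 = 2954 at 30 labels/s is 98 s + 14 f = 0 h 1 min 38 s frame 14, i.e. 00:01:38;14.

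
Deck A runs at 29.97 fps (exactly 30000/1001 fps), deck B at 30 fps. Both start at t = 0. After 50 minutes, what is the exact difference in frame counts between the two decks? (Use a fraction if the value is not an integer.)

90000/1001 frames

50 min = 3000 s.
A emits 30000/1001 × 3000 = 90000000/1001 frames; B emits 30 × 3000 = 90000.
Difference = 90000/1001 frames (≈ 89.9101); B is ahead of A.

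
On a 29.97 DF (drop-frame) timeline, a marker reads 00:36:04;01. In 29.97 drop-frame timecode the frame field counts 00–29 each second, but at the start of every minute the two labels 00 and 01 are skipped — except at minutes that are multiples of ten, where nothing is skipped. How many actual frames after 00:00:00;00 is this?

As if non-drop at 30 labels/s: (0 × 3600 + 36 × 60 + 4) × 30 + 1 = 64921.
Minute boundaries passed: 36; those not divisible by 10: 36 − 3 = 33; dropped labels = 2 × 33 = 66.
Actual frame index = 64921 − 66 = 64855.

64855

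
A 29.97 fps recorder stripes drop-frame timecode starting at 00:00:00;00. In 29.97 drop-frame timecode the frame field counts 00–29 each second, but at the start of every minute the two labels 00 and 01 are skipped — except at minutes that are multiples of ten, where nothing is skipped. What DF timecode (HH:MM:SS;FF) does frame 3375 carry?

00:01:52;17

Ten DF minutes hold 17982 frames, so frame 3375 lies in block 0 (frames 0–17981) with 3375 frames into that block.
The block's first minute is 1800 frames and the rest 1798 each; 3375 frames reaches minute 1, so 0 × 18 + 1 × 2 = 2 labels have been skipped so far.
Adding those back, label number 3375 + 2 = 3377 at 30 labels/s is 112 s + 17 f = 0 h 1 min 52 s frame 17, i.e. 00:01:52;17.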